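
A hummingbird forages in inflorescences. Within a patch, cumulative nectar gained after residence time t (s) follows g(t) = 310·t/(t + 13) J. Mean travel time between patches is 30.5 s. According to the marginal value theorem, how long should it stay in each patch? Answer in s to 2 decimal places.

19.91 s

Optimal t* satisfies g'(t*) = g(t*)/(T + t*).
g'(t) = 310·13/(t + 13)². Setting 310·13/(t+13)² = 310t/[(t+13)(30.5+t)] gives 13(30.5+t) = t(t+13), so t² = 13×30.5 = 396.5.
t* = √396.5 = 19.91 s.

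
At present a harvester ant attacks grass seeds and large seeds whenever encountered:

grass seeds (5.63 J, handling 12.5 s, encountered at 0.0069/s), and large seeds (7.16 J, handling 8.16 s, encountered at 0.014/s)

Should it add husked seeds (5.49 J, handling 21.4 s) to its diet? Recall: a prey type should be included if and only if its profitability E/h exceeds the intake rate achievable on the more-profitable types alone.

Intake rate on the current diet: R = (0.0069×5.63 + 0.014×7.16) / (1 + 0.0069×12.5 + 0.014×8.16) = 0.1391/1.2 = 0.1159 J/s.
husked seeds: E/h = 5.49/21.4 = 0.2565 J/s.
0.2565 > 0.1159, so adding husked seeds raises the average — include it.

Yes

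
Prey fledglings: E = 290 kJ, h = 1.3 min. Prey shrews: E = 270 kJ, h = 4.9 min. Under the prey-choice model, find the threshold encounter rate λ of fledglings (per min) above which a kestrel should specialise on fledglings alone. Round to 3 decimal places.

0.252 per min

Drop shrews once their profitability E₂/h₂ falls below the rate achievable on fledglings alone: E₂/h₂ = λE₁/(1 + λh₁).
Solve for λ: λE₁h₂ = E₂(1 + λh₁) → λ(E₁h₂ − E₂h₁) = E₂ → λ = E₂/(E₁h₂ − E₂h₁).
λ = 270/(290×4.9 − 270×1.3) = 270/1070 = 0.2523 per min.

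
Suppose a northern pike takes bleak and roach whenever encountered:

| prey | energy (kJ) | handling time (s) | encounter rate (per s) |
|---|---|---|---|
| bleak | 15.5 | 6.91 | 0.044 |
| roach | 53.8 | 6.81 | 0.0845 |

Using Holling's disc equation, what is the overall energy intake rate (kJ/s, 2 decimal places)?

2.78 kJ/s

Energy encountered per unit search time: 0.044×15.5 + 0.0845×53.8 = 5.228 kJ/s.
Handling time per unit search time: 0.044×6.91 + 0.0845×6.81 = 0.8795.
Rate = 5.228/(1 + 0.8795) = 2.782 kJ/s.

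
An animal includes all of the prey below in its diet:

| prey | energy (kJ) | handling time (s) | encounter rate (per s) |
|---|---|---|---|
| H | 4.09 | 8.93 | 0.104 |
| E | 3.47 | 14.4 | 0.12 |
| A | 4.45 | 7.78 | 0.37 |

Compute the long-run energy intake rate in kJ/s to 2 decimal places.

R = (0.104×4.09 + 0.12×3.47 + 0.37×4.45) / (1 + 0.104×8.93 + 0.12×14.4 + 0.37×7.78) = 2.488/6.535 = 0.3807 kJ/s.

0.38 kJ/s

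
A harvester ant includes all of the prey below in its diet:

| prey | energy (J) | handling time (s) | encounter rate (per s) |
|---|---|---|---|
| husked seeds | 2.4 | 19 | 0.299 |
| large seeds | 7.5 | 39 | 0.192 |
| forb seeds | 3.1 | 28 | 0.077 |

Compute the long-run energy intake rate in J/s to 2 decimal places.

0.15 J/s

R = Σλ_iE_i / (1 + Σλ_ih_i)
Numerator: 0.299×2.4 + 0.192×7.5 + 0.077×3.1 = 2.396
Denominator: 1 + 0.299×19 + 0.192×39 + 0.077×28 = 16.33
R = 2.396/16.33 = 0.1468 J/s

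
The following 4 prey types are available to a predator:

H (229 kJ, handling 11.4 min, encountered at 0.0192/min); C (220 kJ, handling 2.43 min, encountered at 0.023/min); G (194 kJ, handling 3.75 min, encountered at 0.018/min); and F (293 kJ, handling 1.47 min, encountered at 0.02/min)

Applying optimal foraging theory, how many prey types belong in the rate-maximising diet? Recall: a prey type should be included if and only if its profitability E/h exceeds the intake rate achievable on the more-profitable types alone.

Rank by E/h (kJ/min): F 199, C 90.5, G 51.7, H 20.1. Include each in turn until the next type's E/h falls below the running intake rate.
Rate on top 1: 5.693. C: 90.5 > 5.693 → include.
Rate on top 2: 10.06. G: 51.7 > 10.06 → include.
Rate on top 3: 12.5. H: 20.1 > 12.5 → include.
Optimal diet: F, C, G, H — 4 of 4 types.

4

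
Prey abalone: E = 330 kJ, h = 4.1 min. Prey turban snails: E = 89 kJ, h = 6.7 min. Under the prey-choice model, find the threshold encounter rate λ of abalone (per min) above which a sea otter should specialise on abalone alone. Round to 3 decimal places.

0.048 per min

The zero-one rule: include turban snails iff E₂/h₂ > λE₁/(1+λh₁). Equality gives the switch point.
λE₁h₂ = E₂ + λE₂h₁ ⇒ λ = E₂/(E₁h₂ − E₂h₁) = 89/(2211 − 364.9) = 0.04821 per min.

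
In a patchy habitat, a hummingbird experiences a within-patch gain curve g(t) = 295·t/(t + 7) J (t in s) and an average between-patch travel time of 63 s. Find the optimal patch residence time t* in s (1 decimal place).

21.0 s

By the marginal value theorem, leave when the instantaneous gain rate g'(t) equals the habitat-wide average g(t)/(T + t).
g'(t) = 295·7/(t + 7)². Setting 295·7/(t+7)² = 295t/[(t+7)(63+t)] gives 7(63+t) = t(t+7), so t² = 7×63 = 441.
t* = √441 = 21 s.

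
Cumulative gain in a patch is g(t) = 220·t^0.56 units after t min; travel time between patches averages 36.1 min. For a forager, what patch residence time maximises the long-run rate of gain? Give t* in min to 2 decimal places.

Maximise g(t)/(T+t): set derivative to zero → g'(t)(T+t) = g(t).
g'(t) = 0.56·220·t^-0.44. Setting 0.56·220·t^-0.44 = 220·t^0.56/(36.1+t) gives 0.56(36.1+t) = t, so 0.44·t = 0.56×36.1.
t* = 0.56×36.1/0.44 = 45.95 min.

45.95 min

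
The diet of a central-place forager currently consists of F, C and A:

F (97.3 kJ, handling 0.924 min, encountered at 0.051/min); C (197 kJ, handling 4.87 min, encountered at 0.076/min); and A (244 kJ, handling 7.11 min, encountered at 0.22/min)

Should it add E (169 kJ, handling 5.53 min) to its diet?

Yes

Current rate: (0.051×97.3 + 0.076×197 + 0.22×244)/(1 + 0.051×0.924 + 0.076×4.87 + 0.22×7.11) = 24.69 kJ/min.
E: E/h = 169/5.53 = 30.56 kJ/min.
30.56 > 24.69, so adding E raises the average — include it.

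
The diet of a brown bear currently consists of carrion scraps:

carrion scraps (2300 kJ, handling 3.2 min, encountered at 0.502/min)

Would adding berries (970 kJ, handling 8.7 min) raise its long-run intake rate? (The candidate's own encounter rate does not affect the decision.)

No

On carrion scraps alone, R = ΣλE/(1+Σλh) = 1155/2.606 = 443 kJ/min.
berries: E/h = 970/8.7 = 111.5 kJ/min.
Since 111.5 < R, time spent handling berries is better spent searching.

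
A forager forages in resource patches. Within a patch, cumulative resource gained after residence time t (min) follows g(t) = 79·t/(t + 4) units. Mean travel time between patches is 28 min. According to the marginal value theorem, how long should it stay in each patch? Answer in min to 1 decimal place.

10.6 min

By the marginal value theorem, leave when the instantaneous gain rate g'(t) equals the habitat-wide average g(t)/(T + t).
g'(t) = 79·4/(t + 4)². Setting 79·4/(t+4)² = 79t/[(t+4)(28+t)] gives 4(28+t) = t(t+4), so t² = 4×28 = 112.
t* = √112 = 10.58 min.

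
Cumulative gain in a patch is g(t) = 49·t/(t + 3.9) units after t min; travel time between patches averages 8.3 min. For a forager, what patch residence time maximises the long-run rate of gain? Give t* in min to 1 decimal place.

5.7 min

Maximise g(t)/(T+t): set derivative to zero → g'(t)(T+t) = g(t).
g'(t) = 49·3.9/(t + 3.9)². Setting 49·3.9/(t+3.9)² = 49t/[(t+3.9)(8.3+t)] gives 3.9(8.3+t) = t(t+3.9), so t² = 3.9×8.3 = 32.37.
t* = √32.37 = 5.689 min.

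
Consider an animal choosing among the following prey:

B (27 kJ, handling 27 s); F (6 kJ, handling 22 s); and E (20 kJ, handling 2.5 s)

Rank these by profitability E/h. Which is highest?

E

Profitability E/h (kJ/s): B = 27/27 = 1, F = 6/22 = 0.273, E = 20/2.5 = 8.
Ranked: E > B > F.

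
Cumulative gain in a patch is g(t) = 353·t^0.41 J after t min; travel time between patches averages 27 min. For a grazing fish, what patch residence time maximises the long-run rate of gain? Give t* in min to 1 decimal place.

18.8 min

Optimal t* satisfies g'(t*) = g(t*)/(T + t*).
g'(t) = 0.41·353·t^-0.59. Setting 0.41·353·t^-0.59 = 353·t^0.41/(27+t) gives 0.41(27+t) = t, so 0.59·t = 0.41×27.
t* = 0.41×27/0.59 = 18.76 min.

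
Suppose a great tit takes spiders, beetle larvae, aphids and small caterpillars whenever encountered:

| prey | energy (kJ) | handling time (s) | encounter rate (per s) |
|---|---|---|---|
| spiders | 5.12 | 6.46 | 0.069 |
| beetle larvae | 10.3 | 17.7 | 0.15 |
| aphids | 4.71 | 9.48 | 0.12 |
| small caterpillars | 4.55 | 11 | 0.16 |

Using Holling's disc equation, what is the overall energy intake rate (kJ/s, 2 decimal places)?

0.46 kJ/s

R = (0.069×5.12 + 0.15×10.3 + 0.12×4.71 + 0.16×4.55) / (1 + 0.069×6.46 + 0.15×17.7 + 0.12×9.48 + 0.16×11) = 3.191/6.998 = 0.456 kJ/s.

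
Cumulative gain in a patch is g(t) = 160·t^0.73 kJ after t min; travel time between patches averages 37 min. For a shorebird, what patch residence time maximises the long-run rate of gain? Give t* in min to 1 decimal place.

Optimal t* satisfies g'(t*) = g(t*)/(T + t*).
g'(t) = 0.73·160·t^-0.27. Setting 0.73·160·t^-0.27 = 160·t^0.73/(37+t) gives 0.73(37+t) = t, so 0.27·t = 0.73×37.
t* = 0.73×37/0.27 = 100 min.

100.0 min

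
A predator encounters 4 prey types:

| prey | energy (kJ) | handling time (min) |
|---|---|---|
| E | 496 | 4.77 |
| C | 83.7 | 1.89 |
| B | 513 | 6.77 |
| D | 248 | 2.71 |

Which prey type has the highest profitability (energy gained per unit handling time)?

In descending order of E/h:
E: 496/4.77 = 104 kJ/min
D: 248/2.71 = 91.5 kJ/min
B: 513/6.77 = 75.8 kJ/min
C: 83.7/1.89 = 44.3 kJ/min

E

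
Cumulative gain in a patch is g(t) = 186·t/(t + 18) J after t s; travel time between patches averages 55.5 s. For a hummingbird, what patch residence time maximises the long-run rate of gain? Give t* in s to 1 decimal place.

By the marginal value theorem, leave when the instantaneous gain rate g'(t) equals the habitat-wide average g(t)/(T + t).
g'(t) = 186·18/(t + 18)². Setting 186·18/(t+18)² = 186t/[(t+18)(55.5+t)] gives 18(55.5+t) = t(t+18), so t² = 18×55.5 = 999.
t* = √999 = 31.61 s.

31.6 s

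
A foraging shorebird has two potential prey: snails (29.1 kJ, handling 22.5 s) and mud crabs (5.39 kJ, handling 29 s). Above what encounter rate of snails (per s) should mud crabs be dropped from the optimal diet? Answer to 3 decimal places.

Drop mud crabs once their profitability E₂/h₂ falls below the rate achievable on snails alone: E₂/h₂ = λE₁/(1 + λh₁).
Solve for λ: λE₁h₂ = E₂(1 + λh₁) → λ(E₁h₂ − E₂h₁) = E₂ → λ = E₂/(E₁h₂ − E₂h₁).
λ = 5.39/(29.1×29 − 5.39×22.5) = 5.39/722.6 = 0.007459 per s.

0.007 per s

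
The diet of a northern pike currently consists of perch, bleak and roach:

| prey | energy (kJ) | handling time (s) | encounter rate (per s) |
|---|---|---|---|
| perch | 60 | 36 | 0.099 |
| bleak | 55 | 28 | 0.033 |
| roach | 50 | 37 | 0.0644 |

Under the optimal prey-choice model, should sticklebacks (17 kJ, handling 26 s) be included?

Current rate: (0.099×60 + 0.033×55 + 0.0644×50)/(1 + 0.099×36 + 0.033×28 + 0.0644×37) = 1.394 kJ/s.
Profitability of sticklebacks: 17/26 = 0.6538 kJ/s.
Since 0.6538 < R, time spent handling sticklebacks is better spent searching.

No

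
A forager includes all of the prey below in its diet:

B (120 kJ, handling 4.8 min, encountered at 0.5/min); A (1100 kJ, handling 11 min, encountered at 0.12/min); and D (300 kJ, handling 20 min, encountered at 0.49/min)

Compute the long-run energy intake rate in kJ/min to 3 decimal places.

23.347 kJ/min

R = (0.5×120 + 0.12×1100 + 0.49×300) / (1 + 0.5×4.8 + 0.12×11 + 0.49×20) = 339/14.52 = 23.35 kJ/min.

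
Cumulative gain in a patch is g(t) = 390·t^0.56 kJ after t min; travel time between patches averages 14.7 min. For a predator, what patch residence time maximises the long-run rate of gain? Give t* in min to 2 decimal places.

Optimal t* satisfies g'(t*) = g(t*)/(T + t*).
g'(t) = 0.56·390·t^-0.44. Setting 0.56·390·t^-0.44 = 390·t^0.56/(14.7+t) gives 0.56(14.7+t) = t, so 0.44·t = 0.56×14.7.
t* = 0.56×14.7/0.44 = 18.71 min.

18.71 min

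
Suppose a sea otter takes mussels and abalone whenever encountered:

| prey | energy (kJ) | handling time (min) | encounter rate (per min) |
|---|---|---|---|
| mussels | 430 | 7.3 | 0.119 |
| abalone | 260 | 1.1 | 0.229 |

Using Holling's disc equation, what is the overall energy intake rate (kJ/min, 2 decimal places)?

Energy encountered per unit search time: 0.119×430 + 0.229×260 = 110.7 kJ/min.
Handling time per unit search time: 0.119×7.3 + 0.229×1.1 = 1.121.
Rate = 110.7/(1 + 1.121) = 52.21 kJ/min.

52.21 kJ/min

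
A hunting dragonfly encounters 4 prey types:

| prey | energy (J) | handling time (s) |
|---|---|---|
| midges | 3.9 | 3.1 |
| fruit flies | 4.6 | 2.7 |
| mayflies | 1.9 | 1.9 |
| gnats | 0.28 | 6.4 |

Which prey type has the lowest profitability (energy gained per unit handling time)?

Profitability E/h (J/s): midges = 3.9/3.1 = 1.26, fruit flies = 4.6/2.7 = 1.7, mayflies = 1.9/1.9 = 1, gnats = 0.28/6.4 = 0.0438.
Ranked: fruit flies > midges > mayflies > gnats.

gnats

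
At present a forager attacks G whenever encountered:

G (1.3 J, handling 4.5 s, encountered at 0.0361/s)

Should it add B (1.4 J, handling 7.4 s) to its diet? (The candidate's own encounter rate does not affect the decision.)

Current rate: (0.0361×1.3)/(1 + 0.0361×4.5) = 0.04037 J/s.
B: E/h = 1.4/7.4 = 0.1892 J/s.
0.1892 > 0.04037, so adding B raises the average — include it.

Yes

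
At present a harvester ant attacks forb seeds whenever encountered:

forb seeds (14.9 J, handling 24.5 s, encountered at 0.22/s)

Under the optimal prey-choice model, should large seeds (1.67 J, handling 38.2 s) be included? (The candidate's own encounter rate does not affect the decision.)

Intake rate on the current diet: R = (0.22×14.9) / (1 + 0.22×24.5) = 3.278/6.39 = 0.513 J/s.
large seeds: E/h = 1.67/38.2 = 0.04372 J/s.
0.04372 < 0.513, so adding large seeds would lower the average — exclude it.

No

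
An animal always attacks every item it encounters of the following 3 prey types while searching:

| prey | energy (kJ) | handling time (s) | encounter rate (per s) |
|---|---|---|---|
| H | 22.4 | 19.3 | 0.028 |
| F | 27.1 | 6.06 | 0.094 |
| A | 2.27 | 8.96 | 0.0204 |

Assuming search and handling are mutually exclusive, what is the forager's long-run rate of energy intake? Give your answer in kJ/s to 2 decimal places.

Energy encountered per unit search time: 0.028×22.4 + 0.094×27.1 + 0.0204×2.27 = 3.221 kJ/s.
Handling time per unit search time: 0.028×19.3 + 0.094×6.06 + 0.0204×8.96 = 1.293.
Rate = 3.221/(1 + 1.293) = 1.405 kJ/s.

1.40 kJ/s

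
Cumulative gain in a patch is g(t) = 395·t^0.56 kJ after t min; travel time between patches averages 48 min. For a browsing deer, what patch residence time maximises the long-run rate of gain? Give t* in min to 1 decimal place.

61.1 min

Optimal t* satisfies g'(t*) = g(t*)/(T + t*).
g'(t) = 0.56·395·t^-0.44. Setting 0.56·395·t^-0.44 = 395·t^0.56/(48+t) gives 0.56(48+t) = t, so 0.44·t = 0.56×48.
t* = 0.56×48/0.44 = 61.09 min.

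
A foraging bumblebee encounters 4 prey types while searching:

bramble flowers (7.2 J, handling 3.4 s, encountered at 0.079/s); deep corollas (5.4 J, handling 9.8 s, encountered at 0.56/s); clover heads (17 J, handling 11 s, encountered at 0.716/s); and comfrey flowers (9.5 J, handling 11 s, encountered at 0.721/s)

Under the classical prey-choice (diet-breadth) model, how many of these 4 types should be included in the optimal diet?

2

Rank by E/h (J/s): bramble flowers 2.12, clover heads 1.55, comfrey flowers 0.864, deep corollas 0.551. Include each in turn until the next type's E/h falls below the running intake rate.
Rate on top 1: 0.4484. clover heads: 1.55 > 0.4484 → include.
Rate on top 2: 1.393. comfrey flowers: 0.864 < 1.393 → exclude; stop.
Optimal diet: bramble flowers, clover heads — 2 of 4 types.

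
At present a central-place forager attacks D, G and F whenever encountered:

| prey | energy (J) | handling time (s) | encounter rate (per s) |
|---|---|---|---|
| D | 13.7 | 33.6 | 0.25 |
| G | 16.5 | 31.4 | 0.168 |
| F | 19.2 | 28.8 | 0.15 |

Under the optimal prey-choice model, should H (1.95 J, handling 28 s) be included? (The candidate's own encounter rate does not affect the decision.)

No

Intake rate on the current diet: R = (0.25×13.7 + 0.168×16.5 + 0.15×19.2) / (1 + 0.25×33.6 + 0.168×31.4 + 0.15×28.8) = 9.077/19 = 0.4779 J/s.
Profitability of H: 1.95/28 = 0.06964 J/s.
0.06964 < 0.4779, so adding H would lower the average — exclude it.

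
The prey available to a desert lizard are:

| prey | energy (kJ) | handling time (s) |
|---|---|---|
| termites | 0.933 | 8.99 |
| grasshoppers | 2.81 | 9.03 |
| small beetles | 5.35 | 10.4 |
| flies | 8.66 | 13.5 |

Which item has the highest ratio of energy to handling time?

flies

In descending order of E/h:
flies: 8.66/13.5 = 0.641 kJ/s
small beetles: 5.35/10.4 = 0.514 kJ/s
grasshoppers: 2.81/9.03 = 0.311 kJ/s
termites: 0.933/8.99 = 0.104 kJ/s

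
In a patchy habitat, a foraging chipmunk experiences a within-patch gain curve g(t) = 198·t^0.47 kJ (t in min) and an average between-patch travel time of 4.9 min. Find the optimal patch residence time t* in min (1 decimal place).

Maximise g(t)/(T+t): set derivative to zero → g'(t)(T+t) = g(t).
g'(t) = 0.47·198·t^-0.53. Setting 0.47·198·t^-0.53 = 198·t^0.47/(4.9+t) gives 0.47(4.9+t) = t, so 0.53·t = 0.47×4.9.
t* = 0.47×4.9/0.53 = 4.345 min.

4.3 min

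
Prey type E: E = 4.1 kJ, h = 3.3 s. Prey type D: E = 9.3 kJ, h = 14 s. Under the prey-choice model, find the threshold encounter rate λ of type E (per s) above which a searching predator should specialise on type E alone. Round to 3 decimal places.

The zero-one rule: include type D iff E₂/h₂ > λE₁/(1+λh₁). Equality gives the switch point.
λE₁h₂ = E₂ + λE₂h₁ ⇒ λ = E₂/(E₁h₂ − E₂h₁) = 9.3/(57.4 − 30.69) = 0.3482 per s.

0.348 per s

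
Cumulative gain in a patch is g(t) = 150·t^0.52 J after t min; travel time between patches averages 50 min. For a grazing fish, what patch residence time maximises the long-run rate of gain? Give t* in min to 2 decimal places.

54.17 min

By the marginal value theorem, leave when the instantaneous gain rate g'(t) equals the habitat-wide average g(t)/(T + t).
g'(t) = 0.52·150·t^-0.48. Setting 0.52·150·t^-0.48 = 150·t^0.52/(50+t) gives 0.52(50+t) = t, so 0.48·t = 0.52×50.
t* = 0.52×50/0.48 = 54.17 min.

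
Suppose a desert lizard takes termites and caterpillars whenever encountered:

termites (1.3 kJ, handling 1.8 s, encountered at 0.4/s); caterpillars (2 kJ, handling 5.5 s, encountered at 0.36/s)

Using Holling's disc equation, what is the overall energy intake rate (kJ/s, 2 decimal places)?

0.34 kJ/s

Energy encountered per unit search time: 0.4×1.3 + 0.36×2 = 1.24 kJ/s.
Handling time per unit search time: 0.4×1.8 + 0.36×5.5 = 2.7.
Rate = 1.24/(1 + 2.7) = 0.3351 kJ/s.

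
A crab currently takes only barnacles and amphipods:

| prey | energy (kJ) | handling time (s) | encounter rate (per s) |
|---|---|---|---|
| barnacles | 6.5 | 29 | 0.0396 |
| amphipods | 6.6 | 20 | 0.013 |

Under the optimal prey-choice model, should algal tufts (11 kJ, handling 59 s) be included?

On barnacles and amphipods alone, R = ΣλE/(1+Σλh) = 0.3432/2.408 = 0.1425 kJ/s.
algal tufts: E/h = 11/59 = 0.1864 kJ/s.
Since 0.1864 > R, including algal tufts increases the long-run rate.

Yes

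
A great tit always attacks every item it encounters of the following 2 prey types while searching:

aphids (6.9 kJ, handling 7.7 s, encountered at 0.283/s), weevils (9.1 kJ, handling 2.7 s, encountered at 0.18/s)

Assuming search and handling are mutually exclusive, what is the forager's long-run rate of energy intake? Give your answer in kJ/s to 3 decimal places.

R = Σλ_iE_i / (1 + Σλ_ih_i)
Numerator: 0.283×6.9 + 0.18×9.1 = 3.591
Denominator: 1 + 0.283×7.7 + 0.18×2.7 = 3.665
R = 3.591/3.665 = 0.9797 kJ/s

0.980 kJ/s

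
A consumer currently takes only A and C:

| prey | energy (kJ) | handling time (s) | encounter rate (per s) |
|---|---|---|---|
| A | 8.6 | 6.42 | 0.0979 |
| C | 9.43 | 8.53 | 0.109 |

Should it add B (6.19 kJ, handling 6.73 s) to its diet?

Intake rate on the current diet: R = (0.0979×8.6 + 0.109×9.43) / (1 + 0.0979×6.42 + 0.109×8.53) = 1.87/2.558 = 0.7309 kJ/s.
B: E/h = 6.19/6.73 = 0.9198 kJ/s.
Since 0.9198 > R, including B increases the long-run rate.

Yes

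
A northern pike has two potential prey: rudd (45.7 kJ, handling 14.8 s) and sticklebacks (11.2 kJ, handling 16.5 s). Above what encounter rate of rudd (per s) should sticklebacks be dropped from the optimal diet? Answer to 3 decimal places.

At the threshold, the rate on rudd alone equals the profitability of sticklebacks: λ·45.7/(1 + λ·14.8) = 11.2/16.5 = 0.6788.
Rearranging, λ(45.7 − 0.6788×14.8) = 0.6788, so λ = 0.6788/35.65 = 0.01904 per s.

0.019 per s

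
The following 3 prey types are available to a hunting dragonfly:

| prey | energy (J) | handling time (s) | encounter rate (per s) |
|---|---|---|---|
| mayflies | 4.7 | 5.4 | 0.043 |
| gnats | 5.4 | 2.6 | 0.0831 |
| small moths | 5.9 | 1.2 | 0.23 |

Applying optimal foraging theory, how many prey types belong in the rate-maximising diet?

E/h in descending order: small moths 4.92, gnats 2.08, mayflies 0.87 J/s. The optimal diet is the largest prefix of this list for which every included type satisfies E_i/h_i > R on the types above it.
Rate on top 1: 1.063. gnats: 2.08 > 1.063 → include.
Rate on top 2: 1.21. mayflies: 0.87 < 1.21 → exclude; stop.
Optimal diet: small moths, gnats — 2 of 3 types.

2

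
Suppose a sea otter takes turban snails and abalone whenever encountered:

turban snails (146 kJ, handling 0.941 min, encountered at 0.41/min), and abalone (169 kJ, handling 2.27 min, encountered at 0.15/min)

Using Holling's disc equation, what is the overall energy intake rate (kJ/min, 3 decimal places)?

R = (0.41×146 + 0.15×169) / (1 + 0.41×0.941 + 0.15×2.27) = 85.21/1.726 = 49.36 kJ/min.

49.360 kJ/min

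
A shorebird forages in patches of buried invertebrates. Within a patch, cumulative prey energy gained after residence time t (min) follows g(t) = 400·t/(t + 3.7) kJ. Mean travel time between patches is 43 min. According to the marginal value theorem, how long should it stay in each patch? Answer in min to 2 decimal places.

12.61 min

By the marginal value theorem, leave when the instantaneous gain rate g'(t) equals the habitat-wide average g(t)/(T + t).
g'(t) = 400·3.7/(t + 3.7)². Setting 400·3.7/(t+3.7)² = 400t/[(t+3.7)(43+t)] gives 3.7(43+t) = t(t+3.7), so t² = 3.7×43 = 159.1.
t* = √159.1 = 12.61 min.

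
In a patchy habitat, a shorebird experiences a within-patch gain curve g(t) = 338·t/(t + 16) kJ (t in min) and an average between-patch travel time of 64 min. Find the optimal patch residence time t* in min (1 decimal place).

Optimal t* satisfies g'(t*) = g(t*)/(T + t*).
g'(t) = 338·16/(t + 16)². Setting 338·16/(t+16)² = 338t/[(t+16)(64+t)] gives 16(64+t) = t(t+16), so t² = 16×64 = 1024.
t* = √1024 = 32 min.

32.0 min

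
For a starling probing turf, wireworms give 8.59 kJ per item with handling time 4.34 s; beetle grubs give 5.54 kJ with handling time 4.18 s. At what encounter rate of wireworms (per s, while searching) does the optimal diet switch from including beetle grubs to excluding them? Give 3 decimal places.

0.467 per s

At the threshold, the rate on wireworms alone equals the profitability of beetle grubs: λ·8.59/(1 + λ·4.34) = 5.54/4.18 = 1.325.
Rearranging, λ(8.59 − 1.325×4.34) = 1.325, so λ = 1.325/2.838 = 0.467 per s.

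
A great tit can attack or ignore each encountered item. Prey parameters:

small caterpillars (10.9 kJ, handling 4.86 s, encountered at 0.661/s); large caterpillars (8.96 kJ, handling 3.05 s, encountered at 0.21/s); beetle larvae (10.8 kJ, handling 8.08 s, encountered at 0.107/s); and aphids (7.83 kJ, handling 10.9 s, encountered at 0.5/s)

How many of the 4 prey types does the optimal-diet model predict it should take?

2

Profitabilities (E/h, kJ/s): large caterpillars 2.94, small caterpillars 2.24, beetle larvae 1.34, aphids 0.718. Add prey in this order while the next type's profitability exceeds the intake rate on those already taken.
Rate on top 1: 1.147. small caterpillars: 2.24 > 1.147 → include.
Rate on top 2: 1.872. beetle larvae: 1.34 < 1.872 → exclude; stop.
Optimal diet: large caterpillars, small caterpillars — 2 of 4 types.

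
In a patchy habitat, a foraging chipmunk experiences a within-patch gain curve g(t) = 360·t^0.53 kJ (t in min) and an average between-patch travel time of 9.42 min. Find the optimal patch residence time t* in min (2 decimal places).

Maximise g(t)/(T+t): set derivative to zero → g'(t)(T+t) = g(t).
g'(t) = 0.53·360·t^-0.47. Setting 0.53·360·t^-0.47 = 360·t^0.53/(9.42+t) gives 0.53(9.42+t) = t, so 0.47·t = 0.53×9.42.
t* = 0.53×9.42/0.47 = 10.62 min.

10.62 min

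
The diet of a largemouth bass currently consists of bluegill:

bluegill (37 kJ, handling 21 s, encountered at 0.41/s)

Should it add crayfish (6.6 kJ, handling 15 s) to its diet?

No

On bluegill alone, R = ΣλE/(1+Σλh) = 15.17/9.61 = 1.579 kJ/s.
crayfish: E/h = 6.6/15 = 0.44 kJ/s.
0.44 < 1.579, so adding crayfish would lower the average — exclude it.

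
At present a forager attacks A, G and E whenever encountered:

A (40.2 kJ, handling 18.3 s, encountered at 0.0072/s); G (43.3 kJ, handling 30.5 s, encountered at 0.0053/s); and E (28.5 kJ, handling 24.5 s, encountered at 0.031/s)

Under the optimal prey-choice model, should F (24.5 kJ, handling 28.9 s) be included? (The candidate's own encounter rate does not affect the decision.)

Yes

Current rate: (0.0072×40.2 + 0.0053×43.3 + 0.031×28.5)/(1 + 0.0072×18.3 + 0.0053×30.5 + 0.031×24.5) = 0.6831 kJ/s.
Profitability of F: 24.5/28.9 = 0.8478 kJ/s.
Since 0.8478 > R, including F increases the long-run rate.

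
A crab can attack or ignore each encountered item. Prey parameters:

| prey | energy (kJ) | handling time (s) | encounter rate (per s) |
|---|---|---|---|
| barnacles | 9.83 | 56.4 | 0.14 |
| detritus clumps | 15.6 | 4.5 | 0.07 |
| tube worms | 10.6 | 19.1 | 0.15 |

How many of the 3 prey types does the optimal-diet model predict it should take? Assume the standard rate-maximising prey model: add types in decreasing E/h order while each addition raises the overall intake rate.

1

E/h in descending order: detritus clumps 3.47, tube worms 0.555, barnacles 0.174 kJ/s. The optimal diet is the largest prefix of this list for which every included type satisfies E_i/h_i > R on the types above it.
Rate on top 1: 0.8304. tube worms: 0.555 < 0.8304 → exclude; stop.
Optimal diet: detritus clumps — 1 of 3 types.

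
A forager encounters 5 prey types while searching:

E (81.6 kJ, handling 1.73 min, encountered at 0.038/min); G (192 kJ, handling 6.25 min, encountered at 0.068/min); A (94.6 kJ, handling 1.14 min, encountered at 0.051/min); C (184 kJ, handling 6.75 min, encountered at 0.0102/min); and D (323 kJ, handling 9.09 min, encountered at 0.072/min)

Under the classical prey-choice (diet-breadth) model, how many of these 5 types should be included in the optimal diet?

Rank by E/h (kJ/min): A 83, E 47.2, D 35.5, G 30.7, C 27.3. Include each in turn until the next type's E/h falls below the running intake rate.
Rate on top 1: 4.56. E: 47.2 > 4.56 → include.
Rate on top 2: 7.052. D: 35.5 > 7.052 → include.
Rate on top 3: 17.53. G: 30.7 > 17.53 → include.
Rate on top 4: 20.08. C: 27.3 > 20.08 → include.
Optimal diet: A, E, D, G, C — 5 of 5 types.

5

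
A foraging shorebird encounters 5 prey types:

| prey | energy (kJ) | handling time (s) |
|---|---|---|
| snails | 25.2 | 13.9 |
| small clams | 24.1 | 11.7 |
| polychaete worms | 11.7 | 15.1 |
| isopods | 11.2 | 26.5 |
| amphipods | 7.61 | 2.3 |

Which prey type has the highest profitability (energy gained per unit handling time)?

amphipods

In descending order of E/h:
amphipods: 7.61/2.3 = 3.31 kJ/s
small clams: 24.1/11.7 = 2.06 kJ/s
snails: 25.2/13.9 = 1.81 kJ/s
polychaete worms: 11.7/15.1 = 0.775 kJ/s
isopods: 11.2/26.5 = 0.423 kJ/s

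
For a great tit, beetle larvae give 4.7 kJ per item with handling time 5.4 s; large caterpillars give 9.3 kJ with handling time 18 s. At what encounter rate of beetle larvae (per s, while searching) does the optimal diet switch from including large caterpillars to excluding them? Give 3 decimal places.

0.271 per s

Drop large caterpillars once their profitability E₂/h₂ falls below the rate achievable on beetle larvae alone: E₂/h₂ = λE₁/(1 + λh₁).
Solve for λ: λE₁h₂ = E₂(1 + λh₁) → λ(E₁h₂ − E₂h₁) = E₂ → λ = E₂/(E₁h₂ − E₂h₁).
λ = 9.3/(4.7×18 − 9.3×5.4) = 9.3/34.38 = 0.2705 per s.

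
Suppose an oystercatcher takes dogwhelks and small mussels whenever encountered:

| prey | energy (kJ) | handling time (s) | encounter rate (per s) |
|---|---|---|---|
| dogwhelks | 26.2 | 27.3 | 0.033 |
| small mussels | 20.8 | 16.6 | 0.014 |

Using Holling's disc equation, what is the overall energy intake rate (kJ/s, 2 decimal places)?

Energy encountered per unit search time: 0.033×26.2 + 0.014×20.8 = 1.156 kJ/s.
Handling time per unit search time: 0.033×27.3 + 0.014×16.6 = 1.133.
Rate = 1.156/(1 + 1.133) = 0.5418 kJ/s.

0.54 kJ/s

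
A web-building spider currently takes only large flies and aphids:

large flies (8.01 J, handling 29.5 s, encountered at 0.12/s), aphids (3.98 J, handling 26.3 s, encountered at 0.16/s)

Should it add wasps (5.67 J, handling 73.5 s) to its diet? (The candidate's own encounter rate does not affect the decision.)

Current rate: (0.12×8.01 + 0.16×3.98)/(1 + 0.12×29.5 + 0.16×26.3) = 0.1827 J/s.
Profitability of wasps: 5.67/73.5 = 0.07714 J/s.
0.07714 < 0.1827, so adding wasps would lower the average — exclude it.

No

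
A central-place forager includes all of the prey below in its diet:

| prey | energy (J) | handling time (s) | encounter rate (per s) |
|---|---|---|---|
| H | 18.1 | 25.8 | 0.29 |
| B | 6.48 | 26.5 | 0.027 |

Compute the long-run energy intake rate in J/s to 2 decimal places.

R = (0.29×18.1 + 0.027×6.48) / (1 + 0.29×25.8 + 0.027×26.5) = 5.424/9.197 = 0.5897 J/s.

0.59 J/s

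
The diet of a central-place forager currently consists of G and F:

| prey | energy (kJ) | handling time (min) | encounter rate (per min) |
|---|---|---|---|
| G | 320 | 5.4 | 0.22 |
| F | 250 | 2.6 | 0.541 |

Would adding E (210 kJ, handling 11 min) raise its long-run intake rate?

No

Intake rate on the current diet: R = (0.22×320 + 0.541×250) / (1 + 0.22×5.4 + 0.541×2.6) = 205.7/3.595 = 57.21 kJ/min.
E: E/h = 210/11 = 19.09 kJ/min.
Since 19.09 < R, time spent handling E is better spent searching.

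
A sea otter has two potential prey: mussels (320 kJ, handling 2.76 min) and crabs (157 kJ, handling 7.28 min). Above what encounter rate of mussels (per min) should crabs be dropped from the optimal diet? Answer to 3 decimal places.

0.083 per min

Drop crabs once their profitability E₂/h₂ falls below the rate achievable on mussels alone: E₂/h₂ = λE₁/(1 + λh₁).
Solve for λ: λE₁h₂ = E₂(1 + λh₁) → λ(E₁h₂ − E₂h₁) = E₂ → λ = E₂/(E₁h₂ − E₂h₁).
λ = 157/(320×7.28 − 157×2.76) = 157/1896 = 0.08279 per min.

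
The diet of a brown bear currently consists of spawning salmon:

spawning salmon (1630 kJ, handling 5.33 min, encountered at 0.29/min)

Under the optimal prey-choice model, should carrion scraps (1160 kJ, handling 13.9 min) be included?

Intake rate on the current diet: R = (0.29×1630) / (1 + 0.29×5.33) = 472.7/2.546 = 185.7 kJ/min.
Profitability of carrion scraps: 1160/13.9 = 83.45 kJ/min.
83.45 < 185.7, so adding carrion scraps would lower the average — exclude it.

No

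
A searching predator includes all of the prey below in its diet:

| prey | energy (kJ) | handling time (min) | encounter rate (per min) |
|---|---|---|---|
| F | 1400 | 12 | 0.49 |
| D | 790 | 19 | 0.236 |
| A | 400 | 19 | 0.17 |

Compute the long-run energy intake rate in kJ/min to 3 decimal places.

R = (0.49×1400 + 0.236×790 + 0.17×400) / (1 + 0.49×12 + 0.236×19 + 0.17×19) = 940.4/14.59 = 64.44 kJ/min.

64.440 kJ/min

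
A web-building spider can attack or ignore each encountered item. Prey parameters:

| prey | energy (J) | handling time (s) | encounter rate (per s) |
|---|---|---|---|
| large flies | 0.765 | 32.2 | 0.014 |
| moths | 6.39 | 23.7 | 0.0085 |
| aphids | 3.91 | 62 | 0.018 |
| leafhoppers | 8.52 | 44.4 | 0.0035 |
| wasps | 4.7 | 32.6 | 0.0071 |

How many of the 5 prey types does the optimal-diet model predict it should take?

3

Rank by E/h (J/s): moths 0.27, leafhoppers 0.192, wasps 0.144, aphids 0.0631, large flies 0.0238. Include each in turn until the next type's E/h falls below the running intake rate.
Rate on top 1: 0.04521. leafhoppers: 0.192 > 0.04521 → include.
Rate on top 2: 0.06201. wasps: 0.144 > 0.06201 → include.
Rate on top 3: 0.07398. aphids: 0.0631 < 0.07398 → exclude; stop.
Optimal diet: moths, leafhoppers, wasps — 3 of 5 types.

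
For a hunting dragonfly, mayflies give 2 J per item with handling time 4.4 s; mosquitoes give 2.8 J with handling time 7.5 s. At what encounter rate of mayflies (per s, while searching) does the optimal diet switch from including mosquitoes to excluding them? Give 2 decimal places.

The zero-one rule: include mosquitoes iff E₂/h₂ > λE₁/(1+λh₁). Equality gives the switch point.
λE₁h₂ = E₂ + λE₂h₁ ⇒ λ = E₂/(E₁h₂ − E₂h₁) = 2.8/(15 − 12.32) = 1.045 per s.

1.04 per s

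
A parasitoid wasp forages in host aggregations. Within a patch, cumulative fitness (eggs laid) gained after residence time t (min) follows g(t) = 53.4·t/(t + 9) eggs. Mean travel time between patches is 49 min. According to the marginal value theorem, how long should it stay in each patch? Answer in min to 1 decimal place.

Maximise g(t)/(T+t): set derivative to zero → g'(t)(T+t) = g(t).
g'(t) = 53.4·9/(t + 9)². Setting 53.4·9/(t+9)² = 53.4t/[(t+9)(49+t)] gives 9(49+t) = t(t+9), so t² = 9×49 = 441.
t* = √441 = 21 min.

21.0 min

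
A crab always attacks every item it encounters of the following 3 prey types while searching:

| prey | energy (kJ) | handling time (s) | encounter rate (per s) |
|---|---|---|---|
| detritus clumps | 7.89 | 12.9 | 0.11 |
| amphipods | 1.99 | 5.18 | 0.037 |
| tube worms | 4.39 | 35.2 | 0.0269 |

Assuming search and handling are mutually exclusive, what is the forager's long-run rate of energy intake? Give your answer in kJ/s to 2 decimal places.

0.30 kJ/s

R = (0.11×7.89 + 0.037×1.99 + 0.0269×4.39) / (1 + 0.11×12.9 + 0.037×5.18 + 0.0269×35.2) = 1.06/3.558 = 0.2979 kJ/s.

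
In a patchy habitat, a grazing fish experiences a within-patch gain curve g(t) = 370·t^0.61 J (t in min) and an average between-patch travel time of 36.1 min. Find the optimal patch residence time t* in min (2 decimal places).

56.46 min

Optimal t* satisfies g'(t*) = g(t*)/(T + t*).
g'(t) = 0.61·370·t^-0.39. Setting 0.61·370·t^-0.39 = 370·t^0.61/(36.1+t) gives 0.61(36.1+t) = t, so 0.39·t = 0.61×36.1.
t* = 0.61×36.1/0.39 = 56.46 min.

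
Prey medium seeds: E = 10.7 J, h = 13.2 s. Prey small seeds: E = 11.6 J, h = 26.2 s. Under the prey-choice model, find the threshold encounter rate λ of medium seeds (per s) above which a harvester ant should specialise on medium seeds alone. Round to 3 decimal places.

The zero-one rule: include small seeds iff E₂/h₂ > λE₁/(1+λh₁). Equality gives the switch point.
λE₁h₂ = E₂ + λE₂h₁ ⇒ λ = E₂/(E₁h₂ − E₂h₁) = 11.6/(280.3 − 153.1) = 0.09118 per s.

0.091 per s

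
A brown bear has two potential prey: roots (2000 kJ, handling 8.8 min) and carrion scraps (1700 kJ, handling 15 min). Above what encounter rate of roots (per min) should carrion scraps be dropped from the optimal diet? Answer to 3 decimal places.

The zero-one rule: include carrion scraps iff E₂/h₂ > λE₁/(1+λh₁). Equality gives the switch point.
λE₁h₂ = E₂ + λE₂h₁ ⇒ λ = E₂/(E₁h₂ − E₂h₁) = 1700/(3e+04 − 1.496e+04) = 0.113 per min.

0.113 per min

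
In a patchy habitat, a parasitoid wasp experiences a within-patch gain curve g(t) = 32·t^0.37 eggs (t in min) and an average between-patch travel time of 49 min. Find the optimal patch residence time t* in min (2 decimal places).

Maximise g(t)/(T+t): set derivative to zero → g'(t)(T+t) = g(t).
g'(t) = 0.37·32·t^-0.63. Setting 0.37·32·t^-0.63 = 32·t^0.37/(49+t) gives 0.37(49+t) = t, so 0.63·t = 0.37×49.
t* = 0.37×49/0.63 = 28.78 min.

28.78 min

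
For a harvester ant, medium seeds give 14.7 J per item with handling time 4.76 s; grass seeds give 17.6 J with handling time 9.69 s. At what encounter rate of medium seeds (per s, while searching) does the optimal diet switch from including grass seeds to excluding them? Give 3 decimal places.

0.300 per s

The zero-one rule: include grass seeds iff E₂/h₂ > λE₁/(1+λh₁). Equality gives the switch point.
λE₁h₂ = E₂ + λE₂h₁ ⇒ λ = E₂/(E₁h₂ − E₂h₁) = 17.6/(142.4 − 83.78) = 0.3 per s.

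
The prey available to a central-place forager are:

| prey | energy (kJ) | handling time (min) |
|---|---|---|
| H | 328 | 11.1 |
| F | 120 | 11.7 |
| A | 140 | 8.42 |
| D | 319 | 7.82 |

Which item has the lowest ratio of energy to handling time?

Profitability E/h (kJ/min): H = 328/11.1 = 29.5, F = 120/11.7 = 10.3, A = 140/8.42 = 16.6, D = 319/7.82 = 40.8.
Ranked: D > H > A > F.

F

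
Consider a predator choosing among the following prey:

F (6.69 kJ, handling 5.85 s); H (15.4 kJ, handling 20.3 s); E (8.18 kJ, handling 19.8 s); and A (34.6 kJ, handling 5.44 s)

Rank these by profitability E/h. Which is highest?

A

In descending order of E/h:
A: 34.6/5.44 = 6.36 kJ/s
F: 6.69/5.85 = 1.14 kJ/s
H: 15.4/20.3 = 0.759 kJ/s
E: 8.18/19.8 = 0.413 kJ/s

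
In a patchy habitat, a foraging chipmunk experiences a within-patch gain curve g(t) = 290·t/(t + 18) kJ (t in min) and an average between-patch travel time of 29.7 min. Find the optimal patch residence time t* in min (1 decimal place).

By the marginal value theorem, leave when the instantaneous gain rate g'(t) equals the habitat-wide average g(t)/(T + t).
g'(t) = 290·18/(t + 18)². Setting 290·18/(t+18)² = 290t/[(t+18)(29.7+t)] gives 18(29.7+t) = t(t+18), so t² = 18×29.7 = 534.6.
t* = √534.6 = 23.12 min.

23.1 min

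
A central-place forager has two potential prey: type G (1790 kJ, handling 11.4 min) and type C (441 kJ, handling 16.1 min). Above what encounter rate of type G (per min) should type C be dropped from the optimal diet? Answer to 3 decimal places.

The zero-one rule: include type C iff E₂/h₂ > λE₁/(1+λh₁). Equality gives the switch point.
λE₁h₂ = E₂ + λE₂h₁ ⇒ λ = E₂/(E₁h₂ − E₂h₁) = 441/(2.882e+04 − 5027) = 0.01854 per min.

0.019 per min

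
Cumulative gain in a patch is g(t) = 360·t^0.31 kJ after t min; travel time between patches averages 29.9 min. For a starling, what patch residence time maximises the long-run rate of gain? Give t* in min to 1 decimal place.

Maximise g(t)/(T+t): set derivative to zero → g'(t)(T+t) = g(t).
g'(t) = 0.31·360·t^-0.69. Setting 0.31·360·t^-0.69 = 360·t^0.31/(29.9+t) gives 0.31(29.9+t) = t, so 0.69·t = 0.31×29.9.
t* = 0.31×29.9/0.69 = 13.43 min.

13.4 min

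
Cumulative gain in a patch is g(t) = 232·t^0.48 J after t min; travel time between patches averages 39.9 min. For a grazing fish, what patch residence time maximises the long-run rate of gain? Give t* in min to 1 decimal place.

Optimal t* satisfies g'(t*) = g(t*)/(T + t*).
g'(t) = 0.48·232·t^-0.52. Setting 0.48·232·t^-0.52 = 232·t^0.48/(39.9+t) gives 0.48(39.9+t) = t, so 0.52·t = 0.48×39.9.
t* = 0.48×39.9/0.52 = 36.83 min.

36.8 min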